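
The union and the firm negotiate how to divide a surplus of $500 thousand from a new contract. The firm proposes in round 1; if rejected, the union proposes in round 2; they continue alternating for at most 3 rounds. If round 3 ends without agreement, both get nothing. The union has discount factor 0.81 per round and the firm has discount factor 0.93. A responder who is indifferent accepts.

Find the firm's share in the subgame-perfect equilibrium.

471.65

Solve by backward induction from round 3.
Round 3 (the firm proposes): the union will accept anything ≥ 0, so the firm offers 0 and keeps 500.
Round 2 (the union proposes): the firm can get 500 next round, worth 0.93 × 500 = 465 now. The union offers 465 and keeps 500 − 465 = 35.
Round 1 (the firm proposes): the union can get 35 next round, worth 0.81 × 35 = 28.35 now; the firm offers that and keeps 471.65.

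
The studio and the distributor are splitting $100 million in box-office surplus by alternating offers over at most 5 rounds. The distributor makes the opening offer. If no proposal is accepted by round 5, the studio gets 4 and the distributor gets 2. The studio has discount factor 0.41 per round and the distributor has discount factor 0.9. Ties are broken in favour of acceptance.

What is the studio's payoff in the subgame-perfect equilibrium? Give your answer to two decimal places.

By backward induction:
Round 5 (the distributor proposes): the studio gets 4 if talks fail, so the distributor offers 4 and keeps 96.
Round 4 (the studio proposes): the distributor can get 96 next round, worth 0.9 × 96 = 86.4 now. The studio offers 86.4 and keeps 100 − 86.4 = 13.6.
Round 3 (the distributor proposes): the studio can get 13.6 next round, worth 0.41 × 13.6 = 5.576 now; the distributor offers that and keeps 94.424.
Round 2 (the studio proposes): the distributor can get 94.424 next round, worth 0.9 × 94.424 = 84.9816 now, so the studio offers 84.9816, keeping 15.0184.
Round 1 (the distributor proposes): the studio can get 15.0184 next round, worth 0.41 × 15.0184 = 6.157544 now; the distributor offers that and keeps 93.842456.

6.16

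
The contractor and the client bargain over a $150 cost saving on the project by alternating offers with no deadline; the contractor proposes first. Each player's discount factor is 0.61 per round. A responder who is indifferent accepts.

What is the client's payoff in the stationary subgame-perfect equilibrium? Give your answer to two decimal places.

Let x be the contractor's share when the contractor proposes and y be the client's share when the client proposes.
The client accepts iff offered ≥ 0.61·y, so x = 150 − 0.61y. Symmetrically y = 150 − 0.61x.
Substituting: x = 150 − 0.61(150 − 0.61x), giving x(1 − 0.61·0.61) = 150(1 − 0.61).
So x = 150 × 0.39 / 0.6279 ≈ 93.1677, and the client receives 150 − x ≈ 56.8323.

56.83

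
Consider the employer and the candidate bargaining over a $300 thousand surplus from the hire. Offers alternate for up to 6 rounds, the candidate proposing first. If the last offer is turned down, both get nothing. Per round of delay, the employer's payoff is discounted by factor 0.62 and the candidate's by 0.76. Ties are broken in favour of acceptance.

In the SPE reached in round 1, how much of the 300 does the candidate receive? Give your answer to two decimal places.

193.03

Round 6 (the employer proposes): the candidate will accept anything ≥ 0, so the employer offers 0 and keeps 300.
Round 5 (the candidate proposes): the employer can get 300 next round, worth 0.62 × 300 = 186 now, so the candidate offers 186, keeping 114.
Round 4 (the employer proposes): the candidate can get 114 next round, worth 0.76 × 114 = 86.64 now, so the employer offers 86.64, keeping 213.36.
Round 3 (the candidate proposes): the employer can get 213.36 next round, worth 0.62 × 213.36 = 132.2832 now. The candidate offers 132.2832 and keeps 300 − 132.2832 = 167.7168.
Round 2 (the employer proposes): the candidate can get 167.7168 next round, worth 0.76 × 167.7168 = 127.464768 now. The employer offers 127.464768 and keeps 300 − 127.464768 = 172.535232.
Round 1 (the candidate proposes): the employer can get 172.535232 next round, worth 0.62 × 172.535232 = 106.97184384 now. The candidate offers 106.97184384 and keeps 300 − 106.97184384 = 193.02815616.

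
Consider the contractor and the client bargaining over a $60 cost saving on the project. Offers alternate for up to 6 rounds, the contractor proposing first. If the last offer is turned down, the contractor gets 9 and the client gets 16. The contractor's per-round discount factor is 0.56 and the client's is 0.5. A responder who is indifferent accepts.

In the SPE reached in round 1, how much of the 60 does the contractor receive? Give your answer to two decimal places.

Work backward from the last round.
Round 6 (the client proposes): the contractor gets 9 if talks fail, so the client offers 9 and keeps 51.
Round 5 (the contractor proposes): the client can get 51 next round, worth 0.5 × 51 = 25.5 now, so the contractor offers 25.5, keeping 34.5.
Round 4 (the client proposes): the contractor can get 34.5 next round, worth 0.56 × 34.5 = 19.32 now, so the client offers 19.32, keeping 40.68.
Round 3 (the contractor proposes): the client can get 40.68 next round, worth 0.5 × 40.68 = 20.34 now. The contractor offers 20.34 and keeps 60 − 20.34 = 39.66.
Round 2 (the client proposes): the contractor can get 39.66 next round, worth 0.56 × 39.66 = 22.2096 now; the client offers that and keeps 37.7904.
Round 1 (the contractor proposes): the client can get 37.7904 next round, worth 0.5 × 37.7904 = 18.8952 now. The contractor offers 18.8952 and keeps 60 − 18.8952 = 41.1048.

41.10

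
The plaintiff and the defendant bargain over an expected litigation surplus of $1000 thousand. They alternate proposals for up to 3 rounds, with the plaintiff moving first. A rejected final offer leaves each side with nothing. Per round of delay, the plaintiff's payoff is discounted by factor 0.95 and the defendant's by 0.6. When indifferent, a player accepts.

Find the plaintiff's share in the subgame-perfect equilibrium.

Round 3 (the plaintiff proposes): rejection yields 0 for the defendant; the plaintiff offers 0 and keeps 1000.
Round 2 (the defendant proposes): the plaintiff can get 1000 next round, worth 0.95 × 1000 = 950 now; the defendant offers that and keeps 50.
Round 1 (the plaintiff proposes): the defendant can get 50 next round, worth 0.6 × 50 = 30 now; the plaintiff offers that and keeps 970.

970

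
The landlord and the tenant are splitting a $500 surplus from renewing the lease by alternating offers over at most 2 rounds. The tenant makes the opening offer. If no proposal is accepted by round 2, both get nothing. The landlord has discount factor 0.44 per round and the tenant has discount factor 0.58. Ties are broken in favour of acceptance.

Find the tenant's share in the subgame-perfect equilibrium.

280

By backward induction:
Round 2 (the landlord proposes): the tenant will accept anything ≥ 0, so the landlord offers 0 and keeps 500.
Round 1 (the tenant proposes): the landlord can get 500 next round, worth 0.44 × 500 = 220 now. The tenant offers 220 and keeps 500 − 220 = 280.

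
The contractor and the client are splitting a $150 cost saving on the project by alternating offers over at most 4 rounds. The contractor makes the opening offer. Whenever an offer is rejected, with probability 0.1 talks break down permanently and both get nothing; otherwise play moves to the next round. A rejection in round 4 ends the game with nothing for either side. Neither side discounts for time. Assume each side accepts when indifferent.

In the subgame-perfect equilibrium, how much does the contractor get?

27.15

By backward induction:
Round 4 (the client proposes): rejection yields 0 for the contractor; the client offers 0 and keeps 150.
Round 3 (the contractor proposes): rejecting gives the client an expected 0.9 × 150 = 135; the contractor offers that and keeps 15.
Round 2 (the client proposes): rejecting gives the contractor an expected 0.9 × 15 = 13.5, so the client offers 13.5, keeping 136.5.
Round 1 (the contractor proposes): rejecting gives the client an expected 0.9 × 136.5 = 122.85. The contractor offers 122.85 and keeps 150 − 122.85 = 27.15.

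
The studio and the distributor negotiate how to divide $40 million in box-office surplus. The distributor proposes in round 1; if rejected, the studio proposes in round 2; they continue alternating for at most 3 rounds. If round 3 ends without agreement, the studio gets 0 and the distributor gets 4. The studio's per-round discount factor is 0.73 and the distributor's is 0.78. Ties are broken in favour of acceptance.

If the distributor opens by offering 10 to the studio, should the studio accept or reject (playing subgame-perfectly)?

Accept

Work out the studio's continuation value if the offer is rejected.
Round 3 (the distributor proposes): rejection yields 0 for the studio; the distributor offers 0 and keeps 40.
Round 2 (the studio proposes): the distributor can get 40 next round, worth 0.78 × 40 = 31.2 now, so the studio offers 31.2, keeping 8.8.
So by rejecting in round 1, the studio gets 8.8 next round, worth 0.73 × 8.8 = 6.424 now.
Offer 10 ≥ 6.424, so the studio accepts.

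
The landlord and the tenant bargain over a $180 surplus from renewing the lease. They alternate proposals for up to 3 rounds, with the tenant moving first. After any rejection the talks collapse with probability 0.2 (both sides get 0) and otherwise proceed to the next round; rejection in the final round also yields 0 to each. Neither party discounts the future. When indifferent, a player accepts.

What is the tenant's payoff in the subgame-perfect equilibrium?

Round 3 (the tenant proposes): the landlord will accept anything ≥ 0, so the tenant offers 0 and keeps 180.
Round 2 (the landlord proposes): rejecting gives the tenant an expected 0.8 × 180 = 144, so the landlord offers 144, keeping 36.
Round 1 (the tenant proposes): rejecting gives the landlord an expected 0.8 × 36 = 28.8. The tenant offers 28.8 and keeps 180 − 28.8 = 151.2.

151.2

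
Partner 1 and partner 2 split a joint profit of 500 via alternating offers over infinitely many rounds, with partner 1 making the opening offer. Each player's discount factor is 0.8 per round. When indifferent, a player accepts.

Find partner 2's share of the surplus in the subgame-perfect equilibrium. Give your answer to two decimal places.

When partner 1 proposes, partner 2 accepts any offer worth at least 0.8 times what partner 2 would get by proposing next round; and vice versa.
This gives x = 500 − 0.8y and y = 500 − 0.8x, where x and y are each side's share when it proposes.
Hence (1 − 0.8·0.8)x = 500(1 − 0.8), i.e. 0.36·x = 100.
x ≈ 277.7778; partner 2's share is 500 − x ≈ 222.2222.

222.22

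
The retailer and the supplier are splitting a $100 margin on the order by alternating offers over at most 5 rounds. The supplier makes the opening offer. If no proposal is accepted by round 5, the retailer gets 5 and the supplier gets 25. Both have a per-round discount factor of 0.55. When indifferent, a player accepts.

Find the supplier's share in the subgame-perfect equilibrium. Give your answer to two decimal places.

Round 5 (the supplier proposes): the retailer gets 5 if talks fail, so the supplier offers 5 and keeps 95.
Round 4 (the retailer proposes): the supplier can get 95 next round, worth 0.55 × 95 = 52.25 now. The retailer offers 52.25 and keeps 100 − 52.25 = 47.75.
Round 3 (the supplier proposes): the retailer can get 47.75 next round, worth 0.55 × 47.75 = 26.2625 now, so the supplier offers 26.2625, keeping 73.7375.
Round 2 (the retailer proposes): the supplier can get 73.7375 next round, worth 0.55 × 73.7375 = 40.555625 now, so the retailer offers 40.555625, keeping 59.444375.
Round 1 (the supplier proposes): the retailer can get 59.444375 next round, worth 0.55 × 59.444375 = 32.69440625 now; the supplier offers that and keeps 67.30559375.

67.31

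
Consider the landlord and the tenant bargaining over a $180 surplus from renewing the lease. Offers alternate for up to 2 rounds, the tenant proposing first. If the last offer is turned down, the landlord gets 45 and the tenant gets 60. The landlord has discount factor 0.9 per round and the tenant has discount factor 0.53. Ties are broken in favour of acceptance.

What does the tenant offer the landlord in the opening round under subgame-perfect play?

Round 2 (the landlord proposes): the tenant gets 60 if talks fail, so the landlord offers 60 and keeps 120.
Round 1 (the tenant proposes): the landlord can get 120 next round, worth 0.9 × 120 = 108 now. The tenant offers 108 and keeps 180 − 108 = 72.

108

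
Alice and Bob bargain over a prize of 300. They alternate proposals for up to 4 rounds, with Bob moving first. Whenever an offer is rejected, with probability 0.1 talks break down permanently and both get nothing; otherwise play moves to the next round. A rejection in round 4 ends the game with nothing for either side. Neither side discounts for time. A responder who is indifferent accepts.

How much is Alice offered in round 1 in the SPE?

245.7

By backward induction:
Round 4 (Alice proposes): rejection yields 0 for Bob; Alice offers 0 and keeps 300.
Round 3 (Bob proposes): rejecting gives Alice an expected 0.9 × 300 = 270; Bob offers that and keeps 30.
Round 2 (Alice proposes): rejecting gives Bob an expected 0.9 × 30 = 27. Alice offers 27 and keeps 300 − 27 = 273.
Round 1 (Bob proposes): rejecting gives Alice an expected 0.9 × 273 = 245.7; Bob offers that and keeps 54.3.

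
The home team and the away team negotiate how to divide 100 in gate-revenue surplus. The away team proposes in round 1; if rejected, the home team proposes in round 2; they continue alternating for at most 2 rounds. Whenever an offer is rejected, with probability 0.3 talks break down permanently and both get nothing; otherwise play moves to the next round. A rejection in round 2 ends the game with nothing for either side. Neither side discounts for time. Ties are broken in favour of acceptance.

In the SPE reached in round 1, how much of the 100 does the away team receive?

Round 2 (the home team proposes): the away team will accept anything ≥ 0, so the home team offers 0 and keeps 100.
Round 1 (the away team proposes): rejecting gives the home team an expected 0.7 × 100 = 70, so the away team offers 70, keeping 30.

30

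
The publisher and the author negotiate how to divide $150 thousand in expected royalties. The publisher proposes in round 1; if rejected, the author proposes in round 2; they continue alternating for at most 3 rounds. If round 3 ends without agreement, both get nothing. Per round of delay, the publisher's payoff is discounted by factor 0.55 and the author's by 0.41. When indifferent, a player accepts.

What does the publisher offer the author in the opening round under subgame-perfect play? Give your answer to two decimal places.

27.68

Round 3 (the publisher proposes): the author will accept anything ≥ 0, so the publisher offers 0 and keeps 150.
Round 2 (the author proposes): the publisher can get 150 next round, worth 0.55 × 150 = 82.5 now; the author offers that and keeps 67.5.
Round 1 (the publisher proposes): the author can get 67.5 next round, worth 0.41 × 67.5 = 27.675 now; the publisher offers that and keeps 122.325.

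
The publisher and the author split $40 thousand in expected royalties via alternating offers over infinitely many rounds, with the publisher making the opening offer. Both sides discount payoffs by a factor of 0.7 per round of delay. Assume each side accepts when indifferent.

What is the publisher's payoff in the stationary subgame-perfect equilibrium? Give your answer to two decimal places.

23.53

Let x be the publisher's share when the publisher proposes and y be the author's share when the author proposes.
The author accepts iff offered ≥ 0.7·y, so x = 40 − 0.7y. Symmetrically y = 40 − 0.7x.
Substituting: x = 40 − 0.7(40 − 0.7x), giving x(1 − 0.7·0.7) = 40(1 − 0.7).
So x = 40 × 0.3 / 0.51 ≈ 23.5294, and the author receives 40 − x ≈ 16.4706.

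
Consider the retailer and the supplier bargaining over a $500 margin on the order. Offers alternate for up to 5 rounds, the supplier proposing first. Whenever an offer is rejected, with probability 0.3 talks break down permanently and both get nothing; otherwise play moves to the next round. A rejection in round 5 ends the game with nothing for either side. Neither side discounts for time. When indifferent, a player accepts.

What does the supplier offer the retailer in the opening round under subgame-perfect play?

156.45

Round 5 (the supplier proposes): the retailer will accept anything ≥ 0, so the supplier offers 0 and keeps 500.
Round 4 (the retailer proposes): rejecting gives the supplier an expected 0.7 × 500 = 350, so the retailer offers 350, keeping 150.
Round 3 (the supplier proposes): rejecting gives the retailer an expected 0.7 × 150 = 105; the supplier offers that and keeps 395.
Round 2 (the retailer proposes): rejecting gives the supplier an expected 0.7 × 395 = 276.5. The retailer offers 276.5 and keeps 500 − 276.5 = 223.5.
Round 1 (the supplier proposes): rejecting gives the retailer an expected 0.7 × 223.5 = 156.45, so the supplier offers 156.45, keeping 343.55.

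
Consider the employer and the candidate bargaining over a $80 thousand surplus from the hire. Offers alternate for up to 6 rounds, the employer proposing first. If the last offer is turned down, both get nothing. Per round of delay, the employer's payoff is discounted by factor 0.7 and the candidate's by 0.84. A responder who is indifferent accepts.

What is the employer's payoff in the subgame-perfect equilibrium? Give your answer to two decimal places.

Solve by backward induction from round 6.
Round 6 (the candidate proposes): rejection yields 0 for the employer; the candidate offers 0 and keeps 80.
Round 5 (the employer proposes): the candidate can get 80 next round, worth 0.84 × 80 = 67.2 now; the employer offers that and keeps 12.8.
Round 4 (the candidate proposes): the employer can get 12.8 next round, worth 0.7 × 12.8 = 8.96 now; the candidate offers that and keeps 71.04.
Round 3 (the employer proposes): the candidate can get 71.04 next round, worth 0.84 × 71.04 = 59.6736 now. The employer offers 59.6736 and keeps 80 − 59.6736 = 20.3264.
Round 2 (the candidate proposes): the employer can get 20.3264 next round, worth 0.7 × 20.3264 = 14.22848 now. The candidate offers 14.22848 and keeps 80 − 14.22848 = 65.77152.
Round 1 (the employer proposes): the candidate can get 65.77152 next round, worth 0.84 × 65.77152 = 55.2480768 now; the employer offers that and keeps 24.7519232.

24.75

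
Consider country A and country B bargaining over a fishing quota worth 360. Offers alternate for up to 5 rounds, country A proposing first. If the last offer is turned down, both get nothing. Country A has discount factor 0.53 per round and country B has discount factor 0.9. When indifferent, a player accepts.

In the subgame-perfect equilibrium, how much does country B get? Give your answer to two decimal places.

224.92

Round 5 (country A proposes): country B will accept anything ≥ 0, so country A offers 0 and keeps 360.
Round 4 (country B proposes): country A can get 360 next round, worth 0.53 × 360 = 190.8 now. Country B offers 190.8 and keeps 360 − 190.8 = 169.2.
Round 3 (country A proposes): country B can get 169.2 next round, worth 0.9 × 169.2 = 152.28 now, so country A offers 152.28, keeping 207.72.
Round 2 (country B proposes): country A can get 207.72 next round, worth 0.53 × 207.72 = 110.0916 now. Country B offers 110.0916 and keeps 360 − 110.0916 = 249.9084.
Round 1 (country A proposes): country B can get 249.9084 next round, worth 0.9 × 249.9084 = 224.91756 now, so country A offers 224.91756, keeping 135.08244.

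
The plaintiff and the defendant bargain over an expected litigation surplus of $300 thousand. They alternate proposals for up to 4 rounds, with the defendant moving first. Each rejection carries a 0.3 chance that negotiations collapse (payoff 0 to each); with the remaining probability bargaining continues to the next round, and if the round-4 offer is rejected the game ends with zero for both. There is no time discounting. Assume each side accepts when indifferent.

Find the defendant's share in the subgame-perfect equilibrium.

134.1

Round 4 (the plaintiff proposes): the defendant will accept anything ≥ 0, so the plaintiff offers 0 and keeps 300.
Round 3 (the defendant proposes): rejecting gives the plaintiff an expected 0.7 × 300 = 210, so the defendant offers 210, keeping 90.
Round 2 (the plaintiff proposes): rejecting gives the defendant an expected 0.7 × 90 = 63; the plaintiff offers that and keeps 237.
Round 1 (the defendant proposes): rejecting gives the plaintiff an expected 0.7 × 237 = 165.9. The defendant offers 165.9 and keeps 300 − 165.9 = 134.1.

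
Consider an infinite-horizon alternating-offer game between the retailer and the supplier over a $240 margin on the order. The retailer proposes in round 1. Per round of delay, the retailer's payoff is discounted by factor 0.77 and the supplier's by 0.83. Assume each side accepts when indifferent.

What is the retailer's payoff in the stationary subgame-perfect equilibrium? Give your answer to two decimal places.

Let x be the retailer's share when the retailer proposes and y be the supplier's share when the supplier proposes.
The supplier accepts iff offered ≥ 0.83·y, so x = 240 − 0.83y. Symmetrically y = 240 − 0.77x.
Substituting: x = 240 − 0.83(240 − 0.77x), giving x(1 − 0.77·0.83) = 240(1 − 0.83).
So x = 240 × 0.17 / 0.3609 ≈ 113.0507, and the supplier receives 240 − x ≈ 126.9493.

113.05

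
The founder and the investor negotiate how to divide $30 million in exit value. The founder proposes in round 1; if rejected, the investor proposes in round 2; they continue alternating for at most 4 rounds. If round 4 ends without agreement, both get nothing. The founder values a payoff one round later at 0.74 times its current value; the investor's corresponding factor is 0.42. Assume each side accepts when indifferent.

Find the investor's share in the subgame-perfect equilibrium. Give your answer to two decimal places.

Round 4 (the investor proposes): rejection yields 0 for the founder; the investor offers 0 and keeps 30.
Round 3 (the founder proposes): the investor can get 30 next round, worth 0.42 × 30 = 12.6 now. The founder offers 12.6 and keeps 30 − 12.6 = 17.4.
Round 2 (the investor proposes): the founder can get 17.4 next round, worth 0.74 × 17.4 = 12.876 now. The investor offers 12.876 and keeps 30 − 12.876 = 17.124.
Round 1 (the founder proposes): the investor can get 17.124 next round, worth 0.42 × 17.124 = 7.19208 now, so the founder offers 7.19208, keeping 22.80792.

7.19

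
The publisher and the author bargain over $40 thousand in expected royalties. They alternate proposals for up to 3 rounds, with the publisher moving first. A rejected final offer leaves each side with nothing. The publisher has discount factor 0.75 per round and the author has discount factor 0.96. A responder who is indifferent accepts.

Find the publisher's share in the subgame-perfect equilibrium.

30.4

Round 3 (the publisher proposes): the author will accept anything ≥ 0, so the publisher offers 0 and keeps 40.
Round 2 (the author proposes): the publisher can get 40 next round, worth 0.75 × 40 = 30 now; the author offers that and keeps 10.
Round 1 (the publisher proposes): the author can get 10 next round, worth 0.96 × 10 = 9.6 now; the publisher offers that and keeps 30.4.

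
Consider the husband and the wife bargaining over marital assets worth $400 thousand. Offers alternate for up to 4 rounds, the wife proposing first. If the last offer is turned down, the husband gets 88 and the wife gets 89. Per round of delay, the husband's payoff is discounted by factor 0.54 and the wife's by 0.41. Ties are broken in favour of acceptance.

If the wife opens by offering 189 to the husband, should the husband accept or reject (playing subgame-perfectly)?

Accept

Work out the husband's continuation value if the offer is rejected.
Round 4 (the husband proposes): the wife gets 89 if talks fail, so the husband offers 89 and keeps 311.
Round 3 (the wife proposes): the husband can get 311 next round, worth 0.54 × 311 = 167.94 now, so the wife offers 167.94, keeping 232.06.
Round 2 (the husband proposes): the wife can get 232.06 next round, worth 0.41 × 232.06 = 95.1446 now; the husband offers that and keeps 304.8554.
So by rejecting in round 1, the husband gets 304.8554 next round, worth 0.54 × 304.8554 = 164.621916 now.
Offer 189 ≥ 164.621916, so the husband accepts.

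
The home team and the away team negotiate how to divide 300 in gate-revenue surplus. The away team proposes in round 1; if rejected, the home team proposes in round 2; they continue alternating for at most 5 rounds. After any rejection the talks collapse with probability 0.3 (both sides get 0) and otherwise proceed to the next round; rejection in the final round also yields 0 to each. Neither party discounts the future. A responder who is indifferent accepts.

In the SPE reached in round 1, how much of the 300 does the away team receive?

206.13

By backward induction:
Round 5 (the away team proposes): the home team will accept anything ≥ 0, so the away team offers 0 and keeps 300.
Round 4 (the home team proposes): rejecting gives the away team an expected 0.7 × 300 = 210; the home team offers that and keeps 90.
Round 3 (the away team proposes): rejecting gives the home team an expected 0.7 × 90 = 63; the away team offers that and keeps 237.
Round 2 (the home team proposes): rejecting gives the away team an expected 0.7 × 237 = 165.9, so the home team offers 165.9, keeping 134.1.
Round 1 (the away team proposes): rejecting gives the home team an expected 0.7 × 134.1 = 93.87. The away team offers 93.87 and keeps 300 − 93.87 = 206.13.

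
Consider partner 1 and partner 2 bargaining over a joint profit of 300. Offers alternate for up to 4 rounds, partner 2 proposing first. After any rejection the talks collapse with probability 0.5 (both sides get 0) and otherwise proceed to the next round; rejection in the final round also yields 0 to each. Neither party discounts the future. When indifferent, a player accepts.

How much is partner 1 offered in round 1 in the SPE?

112.5

By backward induction:
Round 4 (partner 1 proposes): rejection yields 0 for partner 2; partner 1 offers 0 and keeps 300.
Round 3 (partner 2 proposes): rejecting gives partner 1 an expected 0.5 × 300 = 150. Partner 2 offers 150 and keeps 300 − 150 = 150.
Round 2 (partner 1 proposes): rejecting gives partner 2 an expected 0.5 × 150 = 75. Partner 1 offers 75 and keeps 300 − 75 = 225.
Round 1 (partner 2 proposes): rejecting gives partner 1 an expected 0.5 × 225 = 112.5. Partner 2 offers 112.5 and keeps 300 − 112.5 = 187.5.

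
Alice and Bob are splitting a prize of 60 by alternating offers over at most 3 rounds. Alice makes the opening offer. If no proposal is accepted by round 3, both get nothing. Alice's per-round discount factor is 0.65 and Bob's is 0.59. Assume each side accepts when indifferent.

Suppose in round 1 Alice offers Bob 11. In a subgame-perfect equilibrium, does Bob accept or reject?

Reject

Round 3 (Alice proposes): Bob will accept anything ≥ 0, so Alice offers 0 and keeps 60.
Round 2 (Bob proposes): Alice can get 60 next round, worth 0.65 × 60 = 39 now. Bob offers 39 and keeps 60 − 39 = 21.
So by rejecting in round 1, Bob gets 21 next round, worth 0.59 × 21 = 12.39 now.
Offer 11 < 12.39, so Bob rejects.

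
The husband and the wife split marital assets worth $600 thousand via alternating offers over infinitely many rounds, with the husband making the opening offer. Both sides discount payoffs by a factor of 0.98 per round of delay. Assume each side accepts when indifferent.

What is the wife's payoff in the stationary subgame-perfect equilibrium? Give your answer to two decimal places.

In a stationary SPE each proposer offers the other exactly their discounted continuation value.
If the husband keeps x when proposing and the wife keeps y when proposing, then x = 600 − 0.98y and y = 600 − 0.98x.
Solving: x = 600(1 − 0.98) / (1 − 0.98·0.98) = 12 / 0.0396 ≈ 303.0303.
The wife gets 600 − 303.0303 ≈ 296.9697.

296.97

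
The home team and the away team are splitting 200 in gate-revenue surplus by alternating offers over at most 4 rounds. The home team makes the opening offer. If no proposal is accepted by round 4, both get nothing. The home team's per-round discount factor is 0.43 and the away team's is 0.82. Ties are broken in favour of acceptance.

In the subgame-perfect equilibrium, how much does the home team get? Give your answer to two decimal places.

48.69

Work backward from the last round.
Round 4 (the away team proposes): rejection yields 0 for the home team; the away team offers 0 and keeps 200.
Round 3 (the home team proposes): the away team can get 200 next round, worth 0.82 × 200 = 164 now, so the home team offers 164, keeping 36.
Round 2 (the away team proposes): the home team can get 36 next round, worth 0.43 × 36 = 15.48 now; the away team offers that and keeps 184.52.
Round 1 (the home team proposes): the away team can get 184.52 next round, worth 0.82 × 184.52 = 151.3064 now. The home team offers 151.3064 and keeps 200 − 151.3064 = 48.6936.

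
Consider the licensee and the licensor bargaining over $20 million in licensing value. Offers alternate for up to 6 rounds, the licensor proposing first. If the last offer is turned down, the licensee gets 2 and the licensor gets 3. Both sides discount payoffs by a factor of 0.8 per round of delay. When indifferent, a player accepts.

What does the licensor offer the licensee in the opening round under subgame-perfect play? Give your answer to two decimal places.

10.82

Round 6 (the licensee proposes): the licensor gets 3 if talks fail, so the licensee offers 3 and keeps 17.
Round 5 (the licensor proposes): the licensee can get 17 next round, worth 0.8 × 17 = 13.6 now; the licensor offers that and keeps 6.4.
Round 4 (the licensee proposes): the licensor can get 6.4 next round, worth 0.8 × 6.4 = 5.12 now. The licensee offers 5.12 and keeps 20 − 5.12 = 14.88.
Round 3 (the licensor proposes): the licensee can get 14.88 next round, worth 0.8 × 14.88 = 11.904 now; the licensor offers that and keeps 8.096.
Round 2 (the licensee proposes): the licensor can get 8.096 next round, worth 0.8 × 8.096 = 6.4768 now; the licensee offers that and keeps 13.5232.
Round 1 (the licensor proposes): the licensee can get 13.5232 next round, worth 0.8 × 13.5232 = 10.81856 now; the licensor offers that and keeps 9.18144.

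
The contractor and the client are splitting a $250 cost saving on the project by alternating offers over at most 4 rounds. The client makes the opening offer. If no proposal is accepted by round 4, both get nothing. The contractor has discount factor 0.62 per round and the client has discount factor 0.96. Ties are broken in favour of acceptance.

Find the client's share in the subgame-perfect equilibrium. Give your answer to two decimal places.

Round 4 (the contractor proposes): rejection yields 0 for the client; the contractor offers 0 and keeps 250.
Round 3 (the client proposes): the contractor can get 250 next round, worth 0.62 × 250 = 155 now; the client offers that and keeps 95.
Round 2 (the contractor proposes): the client can get 95 next round, worth 0.96 × 95 = 91.2 now. The contractor offers 91.2 and keeps 250 − 91.2 = 158.8.
Round 1 (the client proposes): the contractor can get 158.8 next round, worth 0.62 × 158.8 = 98.456 now. The client offers 98.456 and keeps 250 − 98.456 = 151.544.

151.54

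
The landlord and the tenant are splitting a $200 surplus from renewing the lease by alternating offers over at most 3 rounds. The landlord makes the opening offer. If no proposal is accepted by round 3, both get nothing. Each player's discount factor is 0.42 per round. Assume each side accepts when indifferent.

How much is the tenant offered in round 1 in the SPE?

By backward induction:
Round 3 (the landlord proposes): the tenant will accept anything ≥ 0, so the landlord offers 0 and keeps 200.
Round 2 (the tenant proposes): the landlord can get 200 next round, worth 0.42 × 200 = 84 now. The tenant offers 84 and keeps 200 − 84 = 116.
Round 1 (the landlord proposes): the tenant can get 116 next round, worth 0.42 × 116 = 48.72 now. The landlord offers 48.72 and keeps 200 − 48.72 = 151.28.

48.72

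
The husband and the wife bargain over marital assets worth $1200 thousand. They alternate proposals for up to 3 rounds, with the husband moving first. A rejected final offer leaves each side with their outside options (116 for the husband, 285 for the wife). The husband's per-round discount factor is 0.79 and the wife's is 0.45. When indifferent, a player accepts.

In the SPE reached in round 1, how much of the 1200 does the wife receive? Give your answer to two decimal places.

Round 3 (the husband proposes): the wife gets 285 if talks fail, so the husband offers 285 and keeps 915.
Round 2 (the wife proposes): the husband can get 915 next round, worth 0.79 × 915 = 722.85 now. The wife offers 722.85 and keeps 1200 − 722.85 = 477.15.
Round 1 (the husband proposes): the wife can get 477.15 next round, worth 0.45 × 477.15 = 214.7175 now, so the husband offers 214.7175, keeping 985.2825.

214.72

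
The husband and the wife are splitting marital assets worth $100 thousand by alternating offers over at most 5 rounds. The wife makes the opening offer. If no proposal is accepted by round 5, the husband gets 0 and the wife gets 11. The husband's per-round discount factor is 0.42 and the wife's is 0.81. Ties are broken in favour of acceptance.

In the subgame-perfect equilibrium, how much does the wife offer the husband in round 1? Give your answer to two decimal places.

Round 5 (the wife proposes): rejection yields 0 for the husband; the wife offers 0 and keeps 100.
Round 4 (the husband proposes): the wife can get 100 next round, worth 0.81 × 100 = 81 now. The husband offers 81 and keeps 100 − 81 = 19.
Round 3 (the wife proposes): the husband can get 19 next round, worth 0.42 × 19 = 7.98 now; the wife offers that and keeps 92.02.
Round 2 (the husband proposes): the wife can get 92.02 next round, worth 0.81 × 92.02 = 74.5362 now; the husband offers that and keeps 25.4638.
Round 1 (the wife proposes): the husband can get 25.4638 next round, worth 0.42 × 25.4638 = 10.694796 now; the wife offers that and keeps 89.305204.

10.69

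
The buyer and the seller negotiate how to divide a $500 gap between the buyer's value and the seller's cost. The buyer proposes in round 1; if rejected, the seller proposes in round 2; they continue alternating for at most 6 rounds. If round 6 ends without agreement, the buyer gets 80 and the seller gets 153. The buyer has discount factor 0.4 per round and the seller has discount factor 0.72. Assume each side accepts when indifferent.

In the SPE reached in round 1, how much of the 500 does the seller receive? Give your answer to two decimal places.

By backward induction:
Round 6 (the seller proposes): the buyer gets 80 if talks fail, so the seller offers 80 and keeps 420.
Round 5 (the buyer proposes): the seller can get 420 next round, worth 0.72 × 420 = 302.4 now; the buyer offers that and keeps 197.6.
Round 4 (the seller proposes): the buyer can get 197.6 next round, worth 0.4 × 197.6 = 79.04 now. The seller offers 79.04 and keeps 500 − 79.04 = 420.96.
Round 3 (the buyer proposes): the seller can get 420.96 next round, worth 0.72 × 420.96 = 303.0912 now; the buyer offers that and keeps 196.9088.
Round 2 (the seller proposes): the buyer can get 196.9088 next round, worth 0.4 × 196.9088 = 78.76352 now. The seller offers 78.76352 and keeps 500 − 78.76352 = 421.23648.
Round 1 (the buyer proposes): the seller can get 421.23648 next round, worth 0.72 × 421.23648 = 303.2902656 now. The buyer offers 303.2902656 and keeps 500 − 303.2902656 = 196.7097344.

303.29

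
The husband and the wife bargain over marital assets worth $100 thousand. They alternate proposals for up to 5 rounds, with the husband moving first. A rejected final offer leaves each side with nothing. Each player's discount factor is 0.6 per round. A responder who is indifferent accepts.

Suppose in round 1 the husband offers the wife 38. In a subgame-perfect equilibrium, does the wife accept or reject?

Round 5 (the husband proposes): rejection yields 0 for the wife; the husband offers 0 and keeps 100.
Round 4 (the wife proposes): the husband can get 100 next round, worth 0.6 × 100 = 60 now; the wife offers that and keeps 40.
Round 3 (the husband proposes): the wife can get 40 next round, worth 0.6 × 40 = 24 now, so the husband offers 24, keeping 76.
Round 2 (the wife proposes): the husband can get 76 next round, worth 0.6 × 76 = 45.6 now. The wife offers 45.6 and keeps 100 − 45.6 = 54.4.
So by rejecting in round 1, the wife gets 54.4 next round, worth 0.6 × 54.4 = 32.64 now.
Offer 38 ≥ 32.64, so the wife accepts.

Accept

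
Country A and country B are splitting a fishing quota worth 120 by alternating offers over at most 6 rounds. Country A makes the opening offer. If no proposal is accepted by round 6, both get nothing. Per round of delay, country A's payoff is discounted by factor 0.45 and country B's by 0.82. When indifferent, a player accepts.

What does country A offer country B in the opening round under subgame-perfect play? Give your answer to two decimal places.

Work backward from the last round.
Round 6 (country B proposes): country A will accept anything ≥ 0, so country B offers 0 and keeps 120.
Round 5 (country A proposes): country B can get 120 next round, worth 0.82 × 120 = 98.4 now; country A offers that and keeps 21.6.
Round 4 (country B proposes): country A can get 21.6 next round, worth 0.45 × 21.6 = 9.72 now. Country B offers 9.72 and keeps 120 − 9.72 = 110.28.
Round 3 (country A proposes): country B can get 110.28 next round, worth 0.82 × 110.28 = 90.4296 now; country A offers that and keeps 29.5704.
Round 2 (country B proposes): country A can get 29.5704 next round, worth 0.45 × 29.5704 = 13.30668 now; country B offers that and keeps 106.69332.
Round 1 (country A proposes): country B can get 106.69332 next round, worth 0.82 × 106.69332 = 87.4885224 now; country A offers that and keeps 32.5114776.

87.49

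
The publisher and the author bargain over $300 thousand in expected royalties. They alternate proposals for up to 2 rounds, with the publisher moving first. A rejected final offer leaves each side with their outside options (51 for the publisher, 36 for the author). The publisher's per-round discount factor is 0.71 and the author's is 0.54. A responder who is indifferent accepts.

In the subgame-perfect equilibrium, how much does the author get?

Round 2 (the author proposes): the publisher gets 51 if talks fail, so the author offers 51 and keeps 249.
Round 1 (the publisher proposes): the author can get 249 next round, worth 0.54 × 249 = 134.46 now, so the publisher offers 134.46, keeping 165.54.

134.46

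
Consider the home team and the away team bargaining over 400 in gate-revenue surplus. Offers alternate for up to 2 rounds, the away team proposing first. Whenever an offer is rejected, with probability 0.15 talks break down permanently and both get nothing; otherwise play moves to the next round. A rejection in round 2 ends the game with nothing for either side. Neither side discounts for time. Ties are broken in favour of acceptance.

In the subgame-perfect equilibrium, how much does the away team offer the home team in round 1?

340

By backward induction:
Round 2 (the home team proposes): the away team will accept anything ≥ 0, so the home team offers 0 and keeps 400.
Round 1 (the away team proposes): rejecting gives the home team an expected 0.85 × 400 = 340, so the away team offers 340, keeping 60.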